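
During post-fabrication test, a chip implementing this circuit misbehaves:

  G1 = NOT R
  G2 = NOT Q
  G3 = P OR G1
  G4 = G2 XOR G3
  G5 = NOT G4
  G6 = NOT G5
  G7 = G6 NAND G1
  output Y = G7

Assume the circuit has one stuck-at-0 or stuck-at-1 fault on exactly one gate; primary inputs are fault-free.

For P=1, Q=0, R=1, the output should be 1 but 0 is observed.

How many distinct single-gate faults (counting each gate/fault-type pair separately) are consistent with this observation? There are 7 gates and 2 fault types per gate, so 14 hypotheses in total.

Fault-free: G1=0, G2=1, G3=1, G4=0, G5=1, G6=0, G7=1 → 1. Observed 0.
  G1 stuck-at-0: output 1 ✗
  G1 stuck-at-1: output 1 ✗
  G2 stuck-at-0: output 1 ✗
  G2 stuck-at-1: output 1 ✗
  G3 stuck-at-0: output 1 ✗
  G3 stuck-at-1: output 1 ✗
  G4 stuck-at-0: output 1 ✗
  G4 stuck-at-1: output 1 ✗
  G5 stuck-at-0: output 1 ✗
  G5 stuck-at-1: output 1 ✗
  G6 stuck-at-0: output 1 ✗
  G6 stuck-at-1: output 1 ✗
  G7 stuck-at-0: output 0 ✓
  G7 stuck-at-1: output 1 ✗
Consistent faults: {G7 stuck-at-0} — 1 in all.

1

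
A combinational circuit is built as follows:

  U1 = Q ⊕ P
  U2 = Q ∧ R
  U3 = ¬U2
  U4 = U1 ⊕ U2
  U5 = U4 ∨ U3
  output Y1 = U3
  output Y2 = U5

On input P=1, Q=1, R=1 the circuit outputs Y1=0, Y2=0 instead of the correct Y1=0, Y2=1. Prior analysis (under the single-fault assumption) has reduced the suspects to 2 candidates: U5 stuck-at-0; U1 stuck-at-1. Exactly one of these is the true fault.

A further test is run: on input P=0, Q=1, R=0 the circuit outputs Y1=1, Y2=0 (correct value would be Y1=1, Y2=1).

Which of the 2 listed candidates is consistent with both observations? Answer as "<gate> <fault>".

U5 stuck-at-0

Evaluate each candidate on input P=0, Q=1, R=0:
  U5 stuck-at-0: U1=1, U2=0, U3=1, U4=1, U5=0 [stuck-at-0] → Y1=1, Y2=0 — matches
  U1 stuck-at-1: U1=1 [stuck-at-1], U2=0, U3=1, U4=1, U5=1 → Y1=1, Y2=1 — eliminated
Only U5 stuck-at-0 reproduces the observed Y1=1, Y2=0.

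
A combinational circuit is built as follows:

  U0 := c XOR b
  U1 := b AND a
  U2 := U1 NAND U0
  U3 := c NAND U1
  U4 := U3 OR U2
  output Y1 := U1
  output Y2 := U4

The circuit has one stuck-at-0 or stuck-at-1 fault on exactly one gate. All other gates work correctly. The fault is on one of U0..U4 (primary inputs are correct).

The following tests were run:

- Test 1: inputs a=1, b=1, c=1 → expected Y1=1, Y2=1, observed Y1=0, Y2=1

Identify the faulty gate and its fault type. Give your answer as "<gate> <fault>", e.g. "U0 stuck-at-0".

U1 stuck-at-0

Fault-free values for test 1 (a=1, b=1, c=1): U0=0, U1=1, U2=1, U3=0, U4=1, giving Y1=1, Y2=1. Observed Y1=0, Y2=1.
Test 1: faults giving observed Y1=0, Y2=1 are {U1 stuck-at-0}.
Only U1 stuck-at-0 is consistent with every test.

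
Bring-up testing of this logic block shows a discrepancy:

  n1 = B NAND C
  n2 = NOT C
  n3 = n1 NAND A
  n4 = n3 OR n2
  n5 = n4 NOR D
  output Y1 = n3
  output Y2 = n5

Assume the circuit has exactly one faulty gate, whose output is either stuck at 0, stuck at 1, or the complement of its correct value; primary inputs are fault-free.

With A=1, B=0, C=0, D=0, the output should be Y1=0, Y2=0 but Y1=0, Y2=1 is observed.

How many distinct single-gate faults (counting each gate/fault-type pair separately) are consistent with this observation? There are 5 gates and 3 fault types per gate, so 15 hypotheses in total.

6

Fault-free: n1=1, n2=1, n3=0, n4=1, n5=0 → Y1=0, Y2=0. Observed Y1=0, Y2=1.
  n1: none of the 3 fault types match ✗
  n2: stuck-at-0, inverted output ✓; others ✗
  n3: none of the 3 fault types match ✗
  n4: stuck-at-0, inverted output ✓; others ✗
  n5: stuck-at-1, inverted output ✓; others ✗
Consistent faults: {n2 stuck-at-0, n2 inverted output, n4 stuck-at-0, n4 inverted output, n5 stuck-at-1, n5 inverted output} — 6 in all.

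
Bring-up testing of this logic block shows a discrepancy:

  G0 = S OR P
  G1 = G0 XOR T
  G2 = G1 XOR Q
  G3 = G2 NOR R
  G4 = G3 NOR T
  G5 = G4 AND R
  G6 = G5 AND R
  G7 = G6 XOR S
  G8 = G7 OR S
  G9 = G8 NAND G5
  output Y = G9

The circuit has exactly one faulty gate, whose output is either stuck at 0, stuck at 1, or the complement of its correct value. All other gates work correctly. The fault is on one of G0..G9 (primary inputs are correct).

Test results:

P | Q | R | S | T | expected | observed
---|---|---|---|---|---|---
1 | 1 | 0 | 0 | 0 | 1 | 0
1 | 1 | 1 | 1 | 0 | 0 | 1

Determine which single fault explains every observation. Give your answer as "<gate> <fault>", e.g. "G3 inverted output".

Fault-free values for test 1 (P=1, Q=1, R=0, S=0, T=0): G0=1, G1=1, G2=0, G3=1, G4=0, G5=0, G6=0, G7=0, G8=0, G9=1, giving Y=1. Observed 0.
Test 1: faults giving observed 0 are {G9 stuck-at-0, G9 inverted output}.
Test 2 (P=1, Q=1, R=1, S=1, T=0): fault-free G0=1, G1=1, G2=0, G3=0, G4=1, G5=1, G6=1, G7=0, G8=1, G9=0 → 0; observed 1. Eliminates G9 stuck-at-0.
Only G9 inverted output is consistent with every test.

G9 inverted output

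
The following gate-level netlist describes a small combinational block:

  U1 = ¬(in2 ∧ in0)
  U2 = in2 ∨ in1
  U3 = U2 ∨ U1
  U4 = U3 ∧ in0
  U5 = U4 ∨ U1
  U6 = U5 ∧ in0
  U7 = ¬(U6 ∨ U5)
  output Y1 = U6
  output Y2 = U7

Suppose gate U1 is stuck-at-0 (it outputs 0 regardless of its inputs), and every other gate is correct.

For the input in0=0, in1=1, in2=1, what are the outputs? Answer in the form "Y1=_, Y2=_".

Y1=0, Y2=1

Propagate with U1 forced: U1=0 [stuck-at-0], U2=1, U3=1, U4=0, U5=0, U6=0, U7=1.
So the outputs are Y1=0, Y2=1. (Without the fault they would be Y1=0, Y2=0.)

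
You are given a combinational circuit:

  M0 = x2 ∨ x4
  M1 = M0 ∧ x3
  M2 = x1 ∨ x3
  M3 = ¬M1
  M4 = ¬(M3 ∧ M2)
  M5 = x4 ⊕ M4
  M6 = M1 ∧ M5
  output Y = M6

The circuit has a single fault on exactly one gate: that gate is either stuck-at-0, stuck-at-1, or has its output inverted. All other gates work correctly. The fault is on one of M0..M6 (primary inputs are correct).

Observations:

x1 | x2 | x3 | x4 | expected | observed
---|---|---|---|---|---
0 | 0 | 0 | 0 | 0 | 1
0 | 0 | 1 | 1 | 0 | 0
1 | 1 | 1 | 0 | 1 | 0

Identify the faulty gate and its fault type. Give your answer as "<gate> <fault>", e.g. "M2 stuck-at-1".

Fault-free values for test 1 (x1=0, x2=0, x3=0, x4=0): M0=0, M1=0, M2=0, M3=1, M4=1, M5=1, M6=0, giving Y=0. Observed 1.
Test 1: faults giving observed 1 are {M1 stuck-at-1, M1 inverted output, M6 stuck-at-1, M6 inverted output}.
Test 2 (x1=0, x2=0, x3=1, x4=1): fault-free M0=1, M1=1, M2=1, M3=0, M4=1, M5=0, M6=0 → 0; observed 0. Eliminates M6 stuck-at-1, M6 inverted output.
Test 3 (x1=1, x2=1, x3=1, x4=0): fault-free M0=1, M1=1, M2=1, M3=0, M4=1, M5=1, M6=1 → 1; observed 0. Eliminates M1 stuck-at-1.
Only M1 inverted output is consistent with every test.

M1 inverted output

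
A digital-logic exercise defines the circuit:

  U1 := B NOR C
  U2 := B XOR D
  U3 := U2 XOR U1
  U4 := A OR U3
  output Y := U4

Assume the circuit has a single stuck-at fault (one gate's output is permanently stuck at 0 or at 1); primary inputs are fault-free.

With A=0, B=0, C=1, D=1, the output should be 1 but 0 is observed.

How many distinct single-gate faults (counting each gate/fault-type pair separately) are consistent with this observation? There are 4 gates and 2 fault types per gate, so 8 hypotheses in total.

Fault-free: U1=0, U2=1, U3=1, U4=1 → 1. Observed 0.
  U1 stuck-at-0: output 1 ✗
  U1 stuck-at-1: output 0 ✓
  U2 stuck-at-0: output 0 ✓
  U2 stuck-at-1: output 1 ✗
  U3 stuck-at-0: output 0 ✓
  U3 stuck-at-1: output 1 ✗
  U4 stuck-at-0: output 0 ✓
  U4 stuck-at-1: output 1 ✗
Consistent faults: {U1 stuck-at-1, U2 stuck-at-0, U3 stuck-at-0, U4 stuck-at-0} — 4 in all.

4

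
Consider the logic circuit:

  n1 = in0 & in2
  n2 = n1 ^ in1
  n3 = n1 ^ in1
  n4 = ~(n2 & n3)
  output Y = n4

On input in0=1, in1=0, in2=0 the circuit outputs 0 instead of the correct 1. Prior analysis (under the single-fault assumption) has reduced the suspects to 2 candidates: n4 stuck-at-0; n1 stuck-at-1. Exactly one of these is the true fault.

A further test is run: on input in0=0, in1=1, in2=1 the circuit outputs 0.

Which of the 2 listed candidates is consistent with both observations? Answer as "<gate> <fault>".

n4 stuck-at-0

Evaluate each candidate on input in0=0, in1=1, in2=1:
  n4 stuck-at-0: n1=0, n2=1, n3=1, n4=0 [stuck-at-0] → 0 — matches
  n1 stuck-at-1: n1=1 [stuck-at-1], n2=0, n3=0, n4=1 → 1 — eliminated
Only n4 stuck-at-0 reproduces the observed 0.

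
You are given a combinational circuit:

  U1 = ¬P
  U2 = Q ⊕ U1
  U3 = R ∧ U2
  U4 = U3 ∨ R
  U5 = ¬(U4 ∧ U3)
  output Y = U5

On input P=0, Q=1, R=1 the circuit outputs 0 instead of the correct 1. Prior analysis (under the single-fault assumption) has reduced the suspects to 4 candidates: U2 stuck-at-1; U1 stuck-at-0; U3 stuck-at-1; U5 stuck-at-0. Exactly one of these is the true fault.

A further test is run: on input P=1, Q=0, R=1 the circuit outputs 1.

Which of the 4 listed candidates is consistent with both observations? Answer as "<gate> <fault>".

U1 stuck-at-0

Evaluate each candidate on input P=1, Q=0, R=1:
  U2 stuck-at-1: U1=0, U2=1 [stuck-at-1], U3=1, U4=1, U5=0 → 0 — eliminated
  U1 stuck-at-0: U1=0 [stuck-at-0], U2=0, U3=0, U4=1, U5=1 → 1 — matches
  U3 stuck-at-1: U1=0, U2=0, U3=1 [stuck-at-1], U4=1, U5=0 → 0 — eliminated
  U5 stuck-at-0: U1=0, U2=0, U3=0, U4=1, U5=0 [stuck-at-0] → 0 — eliminated
Only U1 stuck-at-0 reproduces the observed 1.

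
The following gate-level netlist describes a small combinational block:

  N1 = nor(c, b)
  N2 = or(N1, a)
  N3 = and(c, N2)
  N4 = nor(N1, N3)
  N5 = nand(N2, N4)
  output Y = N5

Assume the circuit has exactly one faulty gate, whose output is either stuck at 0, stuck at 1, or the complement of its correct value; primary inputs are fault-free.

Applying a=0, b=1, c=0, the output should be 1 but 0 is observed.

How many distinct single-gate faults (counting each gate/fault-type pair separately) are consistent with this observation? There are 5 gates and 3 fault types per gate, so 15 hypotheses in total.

4

Fault-free: N1=0, N2=0, N3=0, N4=1, N5=1 → 1. Observed 0.
  N1: none of the 3 fault types match ✗
  N2: stuck-at-1, inverted output ✓; others ✗
  N3: none of the 3 fault types match ✗
  N4: none of the 3 fault types match ✗
  N5: stuck-at-0, inverted output ✓; others ✗
Consistent faults: {N2 stuck-at-1, N2 inverted output, N5 stuck-at-0, N5 inverted output} — 4 in all.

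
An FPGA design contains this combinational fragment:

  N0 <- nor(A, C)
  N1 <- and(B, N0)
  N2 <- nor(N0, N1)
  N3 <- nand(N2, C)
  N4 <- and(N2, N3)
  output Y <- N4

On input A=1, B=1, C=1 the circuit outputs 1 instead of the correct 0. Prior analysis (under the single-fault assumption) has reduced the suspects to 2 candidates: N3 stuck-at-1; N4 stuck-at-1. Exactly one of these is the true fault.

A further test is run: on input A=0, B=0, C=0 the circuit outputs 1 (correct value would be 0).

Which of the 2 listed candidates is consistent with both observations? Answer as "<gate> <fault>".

Evaluate each candidate on input A=0, B=0, C=0:
  N3 stuck-at-1: N0=1, N1=0, N2=0, N3=1 [stuck-at-1], N4=0 → 0 — eliminated
  N4 stuck-at-1: N0=1, N1=0, N2=0, N3=1, N4=1 [stuck-at-1] → 1 — matches
Only N4 stuck-at-1 reproduces the observed 1.

N4 stuck-at-1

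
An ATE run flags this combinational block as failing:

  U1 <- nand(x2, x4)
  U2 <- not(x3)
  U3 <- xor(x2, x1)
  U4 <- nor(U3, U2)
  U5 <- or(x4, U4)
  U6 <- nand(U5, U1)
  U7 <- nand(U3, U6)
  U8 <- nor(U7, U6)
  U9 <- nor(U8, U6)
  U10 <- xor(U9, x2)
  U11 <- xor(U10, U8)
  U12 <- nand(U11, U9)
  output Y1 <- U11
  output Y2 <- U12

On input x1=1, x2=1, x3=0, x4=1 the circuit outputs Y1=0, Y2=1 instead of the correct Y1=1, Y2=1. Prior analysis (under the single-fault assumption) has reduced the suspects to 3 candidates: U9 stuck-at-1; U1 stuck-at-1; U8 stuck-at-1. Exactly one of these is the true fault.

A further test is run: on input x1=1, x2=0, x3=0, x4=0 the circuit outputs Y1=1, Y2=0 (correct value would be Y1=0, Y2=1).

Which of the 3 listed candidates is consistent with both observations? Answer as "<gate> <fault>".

U9 stuck-at-1

Evaluate each candidate on input x1=1, x2=0, x3=0, x4=0:
  U9 stuck-at-1: U1=1, U2=1, U3=1, U4=0, U5=0, U6=1, U7=0, U8=0, U9=1 [stuck-at-1], U10=1, U11=1, U12=0 → Y1=1, Y2=0 — matches
  U1 stuck-at-1: U1=1 [stuck-at-1], U2=1, U3=1, U4=0, U5=0, U6=1, U7=0, U8=0, U9=0, U10=0, U11=0, U12=1 → Y1=0, Y2=1 — eliminated
  U8 stuck-at-1: U1=1, U2=1, U3=1, U4=0, U5=0, U6=1, U7=0, U8=1 [stuck-at-1], U9=0, U10=0, U11=1, U12=1 → Y1=1, Y2=1 — eliminated
Only U9 stuck-at-1 reproduces the observed Y1=1, Y2=0.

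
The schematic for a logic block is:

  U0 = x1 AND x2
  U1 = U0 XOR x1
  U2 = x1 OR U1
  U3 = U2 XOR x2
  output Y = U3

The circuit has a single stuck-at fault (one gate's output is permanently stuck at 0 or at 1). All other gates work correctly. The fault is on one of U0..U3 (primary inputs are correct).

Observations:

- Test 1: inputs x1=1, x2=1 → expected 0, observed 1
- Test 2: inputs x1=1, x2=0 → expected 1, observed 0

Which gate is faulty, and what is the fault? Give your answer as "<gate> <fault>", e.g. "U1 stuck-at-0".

Fault-free values for test 1 (x1=1, x2=1): U0=1, U1=0, U2=1, U3=0, giving Y=0. Observed 1.
Test 1: faults giving observed 1 are {U2 stuck-at-0, U3 stuck-at-1}.
Test 2 (x1=1, x2=0): fault-free U0=0, U1=1, U2=1, U3=1 → 1; observed 0. Eliminates U3 stuck-at-1.
Only U2 stuck-at-0 is consistent with every test.

U2 stuck-at-0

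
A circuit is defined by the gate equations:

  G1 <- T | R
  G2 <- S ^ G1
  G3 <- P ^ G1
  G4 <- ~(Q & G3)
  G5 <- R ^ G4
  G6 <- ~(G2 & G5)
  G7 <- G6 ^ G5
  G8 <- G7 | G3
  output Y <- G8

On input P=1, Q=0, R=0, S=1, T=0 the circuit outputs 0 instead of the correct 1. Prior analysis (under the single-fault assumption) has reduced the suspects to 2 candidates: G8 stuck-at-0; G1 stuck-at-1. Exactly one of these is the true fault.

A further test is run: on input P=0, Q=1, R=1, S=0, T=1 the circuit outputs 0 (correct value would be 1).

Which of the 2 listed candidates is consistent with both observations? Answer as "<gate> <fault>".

Evaluate each candidate on input P=0, Q=1, R=1, S=0, T=1:
  G8 stuck-at-0: G1=1, G2=1, G3=1, G4=0, G5=1, G6=0, G7=1, G8=0 [stuck-at-0] → 0 — matches
  G1 stuck-at-1: G1=1 [stuck-at-1], G2=1, G3=1, G4=0, G5=1, G6=0, G7=1, G8=1 → 1 — eliminated
Only G8 stuck-at-0 reproduces the observed 0.

G8 stuck-at-0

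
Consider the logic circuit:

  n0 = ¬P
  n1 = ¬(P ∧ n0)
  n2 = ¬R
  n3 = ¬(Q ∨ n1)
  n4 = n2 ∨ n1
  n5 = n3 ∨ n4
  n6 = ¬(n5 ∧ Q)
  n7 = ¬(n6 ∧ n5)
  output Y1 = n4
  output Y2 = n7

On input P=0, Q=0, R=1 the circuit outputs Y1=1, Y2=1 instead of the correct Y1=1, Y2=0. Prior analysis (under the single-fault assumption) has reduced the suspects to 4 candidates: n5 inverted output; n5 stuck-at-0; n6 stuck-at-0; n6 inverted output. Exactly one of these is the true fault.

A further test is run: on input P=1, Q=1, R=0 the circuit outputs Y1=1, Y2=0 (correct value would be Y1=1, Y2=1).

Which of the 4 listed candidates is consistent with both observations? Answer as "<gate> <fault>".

n6 inverted output

Evaluate each candidate on input P=1, Q=1, R=0:
  n5 inverted output: n0=0, n1=1, n2=1, n3=0, n4=1, n5=0 [inverted output], n6=1, n7=1 → Y1=1, Y2=1 — eliminated
  n5 stuck-at-0: n0=0, n1=1, n2=1, n3=0, n4=1, n5=0 [stuck-at-0], n6=1, n7=1 → Y1=1, Y2=1 — eliminated
  n6 stuck-at-0: n0=0, n1=1, n2=1, n3=0, n4=1, n5=1, n6=0 [stuck-at-0], n7=1 → Y1=1, Y2=1 — eliminated
  n6 inverted output: n0=0, n1=1, n2=1, n3=0, n4=1, n5=1, n6=1 [inverted output], n7=0 → Y1=1, Y2=0 — matches
Only n6 inverted output reproduces the observed Y1=1, Y2=0.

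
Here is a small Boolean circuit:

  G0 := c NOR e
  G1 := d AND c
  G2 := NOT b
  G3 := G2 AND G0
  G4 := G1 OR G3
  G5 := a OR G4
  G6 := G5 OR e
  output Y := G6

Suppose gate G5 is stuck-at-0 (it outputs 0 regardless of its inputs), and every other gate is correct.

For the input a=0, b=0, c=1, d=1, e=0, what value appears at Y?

0

Propagate with G5 forced: G0=0, G1=1, G2=1, G3=0, G4=1, G5=0 [stuck-at-0], G6=0.
So Y = 0. (Without the fault it would be 1.)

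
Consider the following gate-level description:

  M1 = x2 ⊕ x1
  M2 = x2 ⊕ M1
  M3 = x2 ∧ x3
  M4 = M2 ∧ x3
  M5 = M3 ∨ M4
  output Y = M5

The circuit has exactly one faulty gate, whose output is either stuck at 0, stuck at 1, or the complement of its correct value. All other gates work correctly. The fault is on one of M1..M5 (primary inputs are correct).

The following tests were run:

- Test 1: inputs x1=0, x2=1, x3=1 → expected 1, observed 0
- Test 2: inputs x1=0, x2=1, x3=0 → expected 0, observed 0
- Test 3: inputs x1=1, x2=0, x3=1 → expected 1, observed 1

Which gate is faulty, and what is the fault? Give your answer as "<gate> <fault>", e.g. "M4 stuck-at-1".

M3 stuck-at-0

Fault-free values for test 1 (x1=0, x2=1, x3=1): M1=1, M2=0, M3=1, M4=0, M5=1, giving Y=1. Observed 0.
Test 1: faults giving observed 0 are {M3 stuck-at-0, M3 inverted output, M5 stuck-at-0, M5 inverted output}.
Test 2 (x1=0, x2=1, x3=0): fault-free M1=1, M2=0, M3=0, M4=0, M5=0 → 0; observed 0. Eliminates M3 inverted output, M5 inverted output.
Test 3 (x1=1, x2=0, x3=1): fault-free M1=1, M2=1, M3=0, M4=1, M5=1 → 1; observed 1. Eliminates M5 stuck-at-0.
Only M3 stuck-at-0 is consistent with every test.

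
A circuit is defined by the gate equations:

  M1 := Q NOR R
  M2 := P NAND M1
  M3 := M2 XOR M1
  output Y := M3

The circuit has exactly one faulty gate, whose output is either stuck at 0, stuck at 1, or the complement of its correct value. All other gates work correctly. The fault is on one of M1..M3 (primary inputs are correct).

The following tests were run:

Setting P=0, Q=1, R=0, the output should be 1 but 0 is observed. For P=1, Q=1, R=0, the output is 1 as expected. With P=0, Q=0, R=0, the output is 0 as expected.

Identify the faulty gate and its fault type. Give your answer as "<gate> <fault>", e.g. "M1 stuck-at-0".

M1 stuck-at-1

Fault-free values for test 1 (P=0, Q=1, R=0): M1=0, M2=1, M3=1, giving Y=1. Observed 0.
Test 1: faults giving observed 0 are {M1 stuck-at-1, M1 inverted output, M2 stuck-at-0, M2 inverted output, M3 stuck-at-0, M3 inverted output}.
Test 2 (P=1, Q=1, R=0): fault-free M1=0, M2=1, M3=1 → 1; observed 1. Eliminates M2 stuck-at-0, M2 inverted output, M3 stuck-at-0, M3 inverted output.
Test 3 (P=0, Q=0, R=0): fault-free M1=1, M2=1, M3=0 → 0; observed 0. Eliminates M1 inverted output.
Only M1 stuck-at-1 is consistent with every test.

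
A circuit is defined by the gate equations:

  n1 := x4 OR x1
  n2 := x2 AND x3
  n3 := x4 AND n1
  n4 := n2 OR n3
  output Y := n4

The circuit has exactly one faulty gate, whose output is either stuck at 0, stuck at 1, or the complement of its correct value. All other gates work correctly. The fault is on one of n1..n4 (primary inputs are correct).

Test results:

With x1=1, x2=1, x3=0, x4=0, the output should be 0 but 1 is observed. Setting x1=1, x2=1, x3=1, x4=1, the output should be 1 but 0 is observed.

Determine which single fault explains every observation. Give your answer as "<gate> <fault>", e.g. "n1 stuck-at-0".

Fault-free values for test 1 (x1=1, x2=1, x3=0, x4=0): n1=1, n2=0, n3=0, n4=0, giving Y=0. Observed 1.
Test 1: faults giving observed 1 are {n2 stuck-at-1, n2 inverted output, n3 stuck-at-1, n3 inverted output, n4 stuck-at-1, n4 inverted output}.
Test 2 (x1=1, x2=1, x3=1, x4=1): fault-free n1=1, n2=1, n3=1, n4=1 → 1; observed 0. Eliminates n2 stuck-at-1, n2 inverted output, n3 stuck-at-1, n3 inverted output, n4 stuck-at-1.
Only n4 inverted output is consistent with every test.

n4 inverted output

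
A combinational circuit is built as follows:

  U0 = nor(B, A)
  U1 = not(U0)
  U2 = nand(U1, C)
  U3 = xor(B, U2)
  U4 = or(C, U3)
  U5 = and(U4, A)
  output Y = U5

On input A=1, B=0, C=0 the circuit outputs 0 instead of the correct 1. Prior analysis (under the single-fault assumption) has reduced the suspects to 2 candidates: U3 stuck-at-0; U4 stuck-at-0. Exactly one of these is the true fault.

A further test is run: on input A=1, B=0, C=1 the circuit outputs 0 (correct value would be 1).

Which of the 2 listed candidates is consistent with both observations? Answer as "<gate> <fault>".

Evaluate each candidate on input A=1, B=0, C=1:
  U3 stuck-at-0: U0=0, U1=1, U2=0, U3=0 [stuck-at-0], U4=1, U5=1 → 1 — eliminated
  U4 stuck-at-0: U0=0, U1=1, U2=0, U3=0, U4=0 [stuck-at-0], U5=0 → 0 — matches
Only U4 stuck-at-0 reproduces the observed 0.

U4 stuck-at-0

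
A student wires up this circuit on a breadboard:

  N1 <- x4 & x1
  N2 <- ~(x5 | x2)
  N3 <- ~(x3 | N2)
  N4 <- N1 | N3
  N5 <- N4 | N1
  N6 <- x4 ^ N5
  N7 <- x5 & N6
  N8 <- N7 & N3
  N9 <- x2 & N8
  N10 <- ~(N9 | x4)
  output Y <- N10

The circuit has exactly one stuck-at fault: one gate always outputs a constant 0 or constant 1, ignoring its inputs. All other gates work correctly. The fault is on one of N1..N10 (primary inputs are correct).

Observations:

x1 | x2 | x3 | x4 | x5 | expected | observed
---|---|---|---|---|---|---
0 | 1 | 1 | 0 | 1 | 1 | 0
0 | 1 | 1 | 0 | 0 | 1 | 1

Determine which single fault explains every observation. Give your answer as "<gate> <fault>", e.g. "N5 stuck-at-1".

Fault-free values for test 1 (x1=0, x2=1, x3=1, x4=0, x5=1): N1=0, N2=0, N3=0, N4=0, N5=0, N6=0, N7=0, N8=0, N9=0, N10=1, giving Y=1. Observed 0.
Test 1: faults giving observed 0 are {N3 stuck-at-1, N8 stuck-at-1, N9 stuck-at-1, N10 stuck-at-0}.
Test 2 (x1=0, x2=1, x3=1, x4=0, x5=0): fault-free N1=0, N2=0, N3=0, N4=0, N5=0, N6=0, N7=0, N8=0, N9=0, N10=1 → 1; observed 1. Eliminates N8 stuck-at-1, N9 stuck-at-1, N10 stuck-at-0.
Only N3 stuck-at-1 is consistent with every test.

N3 stuck-at-1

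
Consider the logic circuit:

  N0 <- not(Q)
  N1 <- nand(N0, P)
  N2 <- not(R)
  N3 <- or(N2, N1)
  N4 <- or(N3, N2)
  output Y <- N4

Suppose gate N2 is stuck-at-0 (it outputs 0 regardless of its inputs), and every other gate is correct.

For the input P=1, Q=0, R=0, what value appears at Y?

Propagate with N2 forced: N0=1, N1=0, N2=0 [stuck-at-0], N3=0, N4=0.
So Y = 0. (Without the fault it would be 1.)

0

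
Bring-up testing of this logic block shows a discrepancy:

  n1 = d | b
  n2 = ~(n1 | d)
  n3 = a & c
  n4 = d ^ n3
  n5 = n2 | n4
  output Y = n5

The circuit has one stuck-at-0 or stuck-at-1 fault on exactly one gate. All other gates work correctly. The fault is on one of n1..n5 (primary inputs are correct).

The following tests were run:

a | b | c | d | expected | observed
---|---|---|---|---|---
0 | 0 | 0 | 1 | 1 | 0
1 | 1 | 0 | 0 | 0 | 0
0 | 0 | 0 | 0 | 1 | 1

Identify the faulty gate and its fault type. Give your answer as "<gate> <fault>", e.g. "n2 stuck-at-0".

n4 stuck-at-0

Fault-free values for test 1 (a=0, b=0, c=0, d=1): n1=1, n2=0, n3=0, n4=1, n5=1, giving Y=1. Observed 0.
Test 1: faults giving observed 0 are {n3 stuck-at-1, n4 stuck-at-0, n5 stuck-at-0}.
Test 2 (a=1, b=1, c=0, d=0): fault-free n1=1, n2=0, n3=0, n4=0, n5=0 → 0; observed 0. Eliminates n3 stuck-at-1.
Test 3 (a=0, b=0, c=0, d=0): fault-free n1=0, n2=1, n3=0, n4=0, n5=1 → 1; observed 1. Eliminates n5 stuck-at-0.
Only n4 stuck-at-0 is consistent with every test.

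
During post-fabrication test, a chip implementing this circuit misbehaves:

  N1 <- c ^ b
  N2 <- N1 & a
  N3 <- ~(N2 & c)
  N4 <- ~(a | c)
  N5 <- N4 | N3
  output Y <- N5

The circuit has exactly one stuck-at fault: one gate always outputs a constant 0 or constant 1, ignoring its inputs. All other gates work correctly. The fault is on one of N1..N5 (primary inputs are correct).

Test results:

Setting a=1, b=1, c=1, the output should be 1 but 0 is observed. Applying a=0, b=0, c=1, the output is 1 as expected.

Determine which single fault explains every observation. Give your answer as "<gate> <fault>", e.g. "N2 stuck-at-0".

N1 stuck-at-1

Fault-free values for test 1 (a=1, b=1, c=1): N1=0, N2=0, N3=1, N4=0, N5=1, giving Y=1. Observed 0.
Test 1: faults giving observed 0 are {N1 stuck-at-1, N2 stuck-at-1, N3 stuck-at-0, N5 stuck-at-0}.
Test 2 (a=0, b=0, c=1): fault-free N1=1, N2=0, N3=1, N4=0, N5=1 → 1; observed 1. Eliminates N2 stuck-at-1, N3 stuck-at-0, N5 stuck-at-0.
Only N1 stuck-at-1 is consistent with every test.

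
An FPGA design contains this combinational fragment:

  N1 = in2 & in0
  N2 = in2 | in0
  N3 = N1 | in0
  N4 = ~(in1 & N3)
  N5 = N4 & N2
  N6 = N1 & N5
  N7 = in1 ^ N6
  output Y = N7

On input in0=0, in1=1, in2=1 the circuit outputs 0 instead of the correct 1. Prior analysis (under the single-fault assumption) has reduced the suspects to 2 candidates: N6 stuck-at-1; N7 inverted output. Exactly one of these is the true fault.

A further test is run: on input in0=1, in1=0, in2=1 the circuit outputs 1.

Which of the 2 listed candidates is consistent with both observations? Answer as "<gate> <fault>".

Evaluate each candidate on input in0=1, in1=0, in2=1:
  N6 stuck-at-1: N1=1, N2=1, N3=1, N4=1, N5=1, N6=1 [stuck-at-1], N7=1 → 1 — matches
  N7 inverted output: N1=1, N2=1, N3=1, N4=1, N5=1, N6=1, N7=0 [inverted output] → 0 — eliminated
Only N6 stuck-at-1 reproduces the observed 1.

N6 stuck-at-1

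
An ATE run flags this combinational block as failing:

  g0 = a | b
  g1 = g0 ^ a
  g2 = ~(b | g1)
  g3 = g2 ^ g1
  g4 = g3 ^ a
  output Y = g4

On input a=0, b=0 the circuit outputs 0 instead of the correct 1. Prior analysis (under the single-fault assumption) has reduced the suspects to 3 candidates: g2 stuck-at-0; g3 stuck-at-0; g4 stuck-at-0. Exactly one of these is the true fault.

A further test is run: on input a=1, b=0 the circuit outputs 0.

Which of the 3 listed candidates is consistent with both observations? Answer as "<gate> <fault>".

g4 stuck-at-0

Evaluate each candidate on input a=1, b=0:
  g2 stuck-at-0: g0=1, g1=0, g2=0 [stuck-at-0], g3=0, g4=1 → 1 — eliminated
  g3 stuck-at-0: g0=1, g1=0, g2=1, g3=0 [stuck-at-0], g4=1 → 1 — eliminated
  g4 stuck-at-0: g0=1, g1=0, g2=1, g3=1, g4=0 [stuck-at-0] → 0 — matches
Only g4 stuck-at-0 reproduces the observed 0.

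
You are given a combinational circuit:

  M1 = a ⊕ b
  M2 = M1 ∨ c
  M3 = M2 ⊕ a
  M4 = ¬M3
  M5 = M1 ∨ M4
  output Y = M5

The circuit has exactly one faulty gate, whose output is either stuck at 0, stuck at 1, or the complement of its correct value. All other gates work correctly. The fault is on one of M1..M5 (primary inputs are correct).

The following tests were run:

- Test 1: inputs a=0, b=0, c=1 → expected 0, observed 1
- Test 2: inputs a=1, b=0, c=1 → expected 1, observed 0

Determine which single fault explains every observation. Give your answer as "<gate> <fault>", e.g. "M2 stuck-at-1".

Fault-free values for test 1 (a=0, b=0, c=1): M1=0, M2=1, M3=1, M4=0, M5=0, giving Y=0. Observed 1.
Test 1: faults giving observed 1 are {M1 stuck-at-1, M1 inverted output, M2 stuck-at-0, M2 inverted output, M3 stuck-at-0, M3 inverted output, M4 stuck-at-1, M4 inverted output, M5 stuck-at-1, M5 inverted output}.
Test 2 (a=1, b=0, c=1): fault-free M1=1, M2=1, M3=0, M4=1, M5=1 → 1; observed 0. Eliminates M1 stuck-at-1, M1 inverted output, M2 stuck-at-0, M2 inverted output, M3 stuck-at-0, M3 inverted output, M4 stuck-at-1, M4 inverted output, M5 stuck-at-1.
Only M5 inverted output is consistent with every test.

M5 inverted output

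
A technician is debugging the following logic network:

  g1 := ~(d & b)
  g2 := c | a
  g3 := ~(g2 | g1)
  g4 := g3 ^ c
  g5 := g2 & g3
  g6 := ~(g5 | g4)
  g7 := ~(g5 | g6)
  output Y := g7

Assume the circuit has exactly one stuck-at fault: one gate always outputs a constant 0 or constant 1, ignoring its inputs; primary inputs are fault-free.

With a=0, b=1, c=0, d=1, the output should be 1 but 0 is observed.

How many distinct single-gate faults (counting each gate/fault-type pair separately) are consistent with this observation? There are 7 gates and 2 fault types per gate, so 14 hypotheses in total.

7

Fault-free: g1=0, g2=0, g3=1, g4=1, g5=0, g6=0, g7=1 → 1. Observed 0.
  g1 stuck-at-0: output 1 ✗
  g1 stuck-at-1: output 0 ✓
  g2 stuck-at-0: output 1 ✗
  g2 stuck-at-1: output 0 ✓
  g3 stuck-at-0: output 0 ✓
  g3 stuck-at-1: output 1 ✗
  g4 stuck-at-0: output 0 ✓
  g4 stuck-at-1: output 1 ✗
  g5 stuck-at-0: output 1 ✗
  g5 stuck-at-1: output 0 ✓
  g6 stuck-at-0: output 1 ✗
  g6 stuck-at-1: output 0 ✓
  g7 stuck-at-0: output 0 ✓
  g7 stuck-at-1: output 1 ✗
Consistent faults: {g1 stuck-at-1, g2 stuck-at-1, g3 stuck-at-0, g4 stuck-at-0, g5 stuck-at-1, g6 stuck-at-1, g7 stuck-at-0} — 7 in all.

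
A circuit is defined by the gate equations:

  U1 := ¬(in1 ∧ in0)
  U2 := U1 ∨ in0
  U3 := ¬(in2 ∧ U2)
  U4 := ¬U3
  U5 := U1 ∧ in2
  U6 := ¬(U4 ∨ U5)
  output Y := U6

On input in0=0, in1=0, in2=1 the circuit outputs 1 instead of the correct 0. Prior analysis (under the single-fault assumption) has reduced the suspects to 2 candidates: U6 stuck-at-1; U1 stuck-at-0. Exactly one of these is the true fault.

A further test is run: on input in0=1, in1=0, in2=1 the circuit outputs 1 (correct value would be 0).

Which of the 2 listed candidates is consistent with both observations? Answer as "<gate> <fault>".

U6 stuck-at-1

Evaluate each candidate on input in0=1, in1=0, in2=1:
  U6 stuck-at-1: U1=1, U2=1, U3=0, U4=1, U5=1, U6=1 [stuck-at-1] → 1 — matches
  U1 stuck-at-0: U1=0 [stuck-at-0], U2=1, U3=0, U4=1, U5=0, U6=0 → 0 — eliminated
Only U6 stuck-at-1 reproduces the observed 1.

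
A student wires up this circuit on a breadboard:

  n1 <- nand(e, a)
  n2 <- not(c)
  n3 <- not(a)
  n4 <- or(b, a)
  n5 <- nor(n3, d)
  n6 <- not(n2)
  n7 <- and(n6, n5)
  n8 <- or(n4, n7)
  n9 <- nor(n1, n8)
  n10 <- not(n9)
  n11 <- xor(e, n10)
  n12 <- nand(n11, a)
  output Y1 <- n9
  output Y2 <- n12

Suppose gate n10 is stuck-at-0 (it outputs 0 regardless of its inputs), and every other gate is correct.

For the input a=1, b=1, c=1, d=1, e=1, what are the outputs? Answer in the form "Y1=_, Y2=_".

Y1=0, Y2=0

Propagate with n10 forced: n1=0, n2=0, n3=0, n4=1, n5=0, n6=1, n7=0, n8=1, n9=0, n10=0 [stuck-at-0], n11=1, n12=0.
So the outputs are Y1=0, Y2=0. (Without the fault they would be Y1=0, Y2=1.)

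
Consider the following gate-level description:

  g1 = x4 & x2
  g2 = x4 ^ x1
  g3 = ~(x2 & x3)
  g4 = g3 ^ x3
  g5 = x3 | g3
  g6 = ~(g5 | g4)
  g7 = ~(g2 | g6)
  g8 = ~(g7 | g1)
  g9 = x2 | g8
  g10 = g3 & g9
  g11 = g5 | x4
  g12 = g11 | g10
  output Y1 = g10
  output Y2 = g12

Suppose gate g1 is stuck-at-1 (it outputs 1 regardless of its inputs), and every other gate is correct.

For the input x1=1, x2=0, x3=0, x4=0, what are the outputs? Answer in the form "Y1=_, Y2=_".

Y1=0, Y2=1

Propagate with g1 forced: g1=1 [stuck-at-1], g2=1, g3=1, g4=1, g5=1, g6=0, g7=0, g8=0, g9=0, g10=0, g11=1, g12=1.
So the outputs are Y1=0, Y2=1. (Without the fault they would be Y1=1, Y2=1.)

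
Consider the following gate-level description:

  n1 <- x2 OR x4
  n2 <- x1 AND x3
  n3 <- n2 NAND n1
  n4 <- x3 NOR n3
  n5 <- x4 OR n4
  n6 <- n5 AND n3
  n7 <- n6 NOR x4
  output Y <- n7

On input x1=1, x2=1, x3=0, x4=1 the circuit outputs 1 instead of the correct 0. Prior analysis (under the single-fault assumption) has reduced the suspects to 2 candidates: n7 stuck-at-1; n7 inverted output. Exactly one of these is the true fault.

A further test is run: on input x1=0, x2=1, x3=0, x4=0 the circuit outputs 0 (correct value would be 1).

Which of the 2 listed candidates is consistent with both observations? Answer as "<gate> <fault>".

n7 inverted output

Evaluate each candidate on input x1=0, x2=1, x3=0, x4=0:
  n7 stuck-at-1: n1=1, n2=0, n3=1, n4=0, n5=0, n6=0, n7=1 [stuck-at-1] → 1 — eliminated
  n7 inverted output: n1=1, n2=0, n3=1, n4=0, n5=0, n6=0, n7=0 [inverted output] → 0 — matches
Only n7 inverted output reproduces the observed 0.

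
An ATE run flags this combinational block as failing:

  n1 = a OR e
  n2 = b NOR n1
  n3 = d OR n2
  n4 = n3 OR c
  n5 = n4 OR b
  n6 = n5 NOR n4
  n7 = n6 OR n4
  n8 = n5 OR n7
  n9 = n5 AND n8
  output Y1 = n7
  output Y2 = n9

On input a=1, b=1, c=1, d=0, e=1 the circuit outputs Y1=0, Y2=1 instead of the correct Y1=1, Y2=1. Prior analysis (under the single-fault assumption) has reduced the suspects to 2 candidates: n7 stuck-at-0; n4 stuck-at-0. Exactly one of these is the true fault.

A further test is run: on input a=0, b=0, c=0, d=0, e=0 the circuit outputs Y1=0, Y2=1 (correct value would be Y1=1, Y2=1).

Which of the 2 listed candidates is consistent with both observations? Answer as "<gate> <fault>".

Evaluate each candidate on input a=0, b=0, c=0, d=0, e=0:
  n7 stuck-at-0: n1=0, n2=1, n3=1, n4=1, n5=1, n6=0, n7=0 [stuck-at-0], n8=1, n9=1 → Y1=0, Y2=1 — matches
  n4 stuck-at-0: n1=0, n2=1, n3=1, n4=0 [stuck-at-0], n5=0, n6=1, n7=1, n8=1, n9=0 → Y1=1, Y2=0 — eliminated
Only n7 stuck-at-0 reproduces the observed Y1=0, Y2=1.

n7 stuck-at-0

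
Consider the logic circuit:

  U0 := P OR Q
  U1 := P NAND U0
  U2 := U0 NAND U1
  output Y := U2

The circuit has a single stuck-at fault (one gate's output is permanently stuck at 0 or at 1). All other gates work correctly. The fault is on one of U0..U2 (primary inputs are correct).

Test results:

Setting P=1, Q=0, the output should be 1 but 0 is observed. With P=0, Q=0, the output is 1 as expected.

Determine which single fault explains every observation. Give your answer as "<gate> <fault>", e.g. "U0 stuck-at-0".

U1 stuck-at-1

Fault-free values for test 1 (P=1, Q=0): U0=1, U1=0, U2=1, giving Y=1. Observed 0.
Test 1: faults giving observed 0 are {U1 stuck-at-1, U2 stuck-at-0}.
Test 2 (P=0, Q=0): fault-free U0=0, U1=1, U2=1 → 1; observed 1. Eliminates U2 stuck-at-0.
Only U1 stuck-at-1 is consistent with every test.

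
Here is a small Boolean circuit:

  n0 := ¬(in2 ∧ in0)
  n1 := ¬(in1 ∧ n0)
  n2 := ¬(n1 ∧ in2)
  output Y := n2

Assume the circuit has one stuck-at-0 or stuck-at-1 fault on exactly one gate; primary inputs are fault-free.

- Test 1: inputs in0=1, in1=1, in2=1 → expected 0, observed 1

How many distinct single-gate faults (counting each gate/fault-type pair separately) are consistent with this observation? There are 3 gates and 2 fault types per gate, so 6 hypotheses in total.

3

Fault-free: n0=0, n1=1, n2=0 → 0. Observed 1.
  n0 stuck-at-0: output 0 ✗
  n0 stuck-at-1: output 1 ✓
  n1 stuck-at-0: output 1 ✓
  n1 stuck-at-1: output 0 ✗
  n2 stuck-at-0: output 0 ✗
  n2 stuck-at-1: output 1 ✓
Consistent faults: {n0 stuck-at-1, n1 stuck-at-0, n2 stuck-at-1} — 3 in all.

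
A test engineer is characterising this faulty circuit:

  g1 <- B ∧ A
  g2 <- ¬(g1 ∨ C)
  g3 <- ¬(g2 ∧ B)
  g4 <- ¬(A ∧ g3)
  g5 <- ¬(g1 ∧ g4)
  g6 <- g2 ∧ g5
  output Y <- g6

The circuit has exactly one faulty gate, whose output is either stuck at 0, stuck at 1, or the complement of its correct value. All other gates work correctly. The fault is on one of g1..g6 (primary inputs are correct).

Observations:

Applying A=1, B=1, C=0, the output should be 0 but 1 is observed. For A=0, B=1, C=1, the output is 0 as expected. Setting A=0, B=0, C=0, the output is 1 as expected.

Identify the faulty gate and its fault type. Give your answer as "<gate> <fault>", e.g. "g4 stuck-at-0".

Fault-free values for test 1 (A=1, B=1, C=0): g1=1, g2=0, g3=1, g4=0, g5=1, g6=0, giving Y=0. Observed 1.
Test 1: faults giving observed 1 are {g1 stuck-at-0, g1 inverted output, g6 stuck-at-1, g6 inverted output}.
Test 2 (A=0, B=1, C=1): fault-free g1=0, g2=0, g3=1, g4=1, g5=1, g6=0 → 0; observed 0. Eliminates g6 stuck-at-1, g6 inverted output.
Test 3 (A=0, B=0, C=0): fault-free g1=0, g2=1, g3=1, g4=1, g5=1, g6=1 → 1; observed 1. Eliminates g1 inverted output.
Only g1 stuck-at-0 is consistent with every test.

g1 stuck-at-0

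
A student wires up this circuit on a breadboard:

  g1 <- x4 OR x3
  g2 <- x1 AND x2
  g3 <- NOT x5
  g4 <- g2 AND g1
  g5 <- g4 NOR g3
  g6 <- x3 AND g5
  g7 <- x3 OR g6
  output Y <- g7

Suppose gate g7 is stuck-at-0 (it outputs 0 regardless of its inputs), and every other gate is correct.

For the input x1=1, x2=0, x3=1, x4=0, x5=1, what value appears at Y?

Propagate with g7 forced: g1=1, g2=0, g3=0, g4=0, g5=1, g6=1, g7=0 [stuck-at-0].
So Y = 0. (Without the fault it would be 1.)

0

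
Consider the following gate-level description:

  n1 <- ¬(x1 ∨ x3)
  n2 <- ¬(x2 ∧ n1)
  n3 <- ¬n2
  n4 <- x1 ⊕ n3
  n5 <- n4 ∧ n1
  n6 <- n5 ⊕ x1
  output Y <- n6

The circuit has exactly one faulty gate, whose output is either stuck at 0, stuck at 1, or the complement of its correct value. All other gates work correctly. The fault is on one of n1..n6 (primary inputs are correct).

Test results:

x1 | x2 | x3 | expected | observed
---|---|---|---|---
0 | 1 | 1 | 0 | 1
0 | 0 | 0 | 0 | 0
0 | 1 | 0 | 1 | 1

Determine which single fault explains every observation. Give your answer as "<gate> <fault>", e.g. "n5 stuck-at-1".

n1 stuck-at-1

Fault-free values for test 1 (x1=0, x2=1, x3=1): n1=0, n2=1, n3=0, n4=0, n5=0, n6=0, giving Y=0. Observed 1.
Test 1: faults giving observed 1 are {n1 stuck-at-1, n1 inverted output, n5 stuck-at-1, n5 inverted output, n6 stuck-at-1, n6 inverted output}.
Test 2 (x1=0, x2=0, x3=0): fault-free n1=1, n2=1, n3=0, n4=0, n5=0, n6=0 → 0; observed 0. Eliminates n5 stuck-at-1, n5 inverted output, n6 stuck-at-1, n6 inverted output.
Test 3 (x1=0, x2=1, x3=0): fault-free n1=1, n2=0, n3=1, n4=1, n5=1, n6=1 → 1; observed 1. Eliminates n1 inverted output.
Only n1 stuck-at-1 is consistent with every test.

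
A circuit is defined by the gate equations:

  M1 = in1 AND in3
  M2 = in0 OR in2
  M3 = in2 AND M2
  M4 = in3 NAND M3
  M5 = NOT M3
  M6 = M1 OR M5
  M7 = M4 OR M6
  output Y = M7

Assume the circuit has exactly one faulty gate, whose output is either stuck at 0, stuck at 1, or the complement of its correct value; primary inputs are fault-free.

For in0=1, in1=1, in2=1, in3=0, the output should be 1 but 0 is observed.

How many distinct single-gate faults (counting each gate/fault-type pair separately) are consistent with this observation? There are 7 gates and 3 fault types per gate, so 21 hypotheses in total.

Fault-free: M1=0, M2=1, M3=1, M4=1, M5=0, M6=0, M7=1 → 1. Observed 0.
  M1: none of the 3 fault types match ✗
  M2: none of the 3 fault types match ✗
  M3: none of the 3 fault types match ✗
  M4: stuck-at-0, inverted output ✓; others ✗
  M5: none of the 3 fault types match ✗
  M6: none of the 3 fault types match ✗
  M7: stuck-at-0, inverted output ✓; others ✗
Consistent faults: {M4 stuck-at-0, M4 inverted output, M7 stuck-at-0, M7 inverted output} — 4 in all.

4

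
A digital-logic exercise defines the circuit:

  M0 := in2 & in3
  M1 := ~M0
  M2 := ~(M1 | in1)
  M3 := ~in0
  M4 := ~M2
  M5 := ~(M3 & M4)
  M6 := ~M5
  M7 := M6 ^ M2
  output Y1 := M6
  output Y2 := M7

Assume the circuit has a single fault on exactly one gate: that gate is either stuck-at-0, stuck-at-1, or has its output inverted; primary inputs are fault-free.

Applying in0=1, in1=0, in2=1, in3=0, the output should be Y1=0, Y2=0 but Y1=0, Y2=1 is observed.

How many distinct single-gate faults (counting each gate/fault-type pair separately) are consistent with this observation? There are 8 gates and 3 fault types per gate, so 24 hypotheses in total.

8

Fault-free: M0=0, M1=1, M2=0, M3=0, M4=1, M5=1, M6=0, M7=0 → Y1=0, Y2=0. Observed Y1=0, Y2=1.
  M0: stuck-at-1, inverted output ✓; others ✗
  M1: stuck-at-0, inverted output ✓; others ✗
  M2: stuck-at-1, inverted output ✓; others ✗
  M3: none of the 3 fault types match ✗
  M4: none of the 3 fault types match ✗
  M5: none of the 3 fault types match ✗
  M6: none of the 3 fault types match ✗
  M7: stuck-at-1, inverted output ✓; others ✗
Consistent faults: {M0 stuck-at-1, M0 inverted output, M1 stuck-at-0, M1 inverted output, M2 stuck-at-1, M2 inverted output, M7 stuck-at-1, M7 inverted output} — 8 in all.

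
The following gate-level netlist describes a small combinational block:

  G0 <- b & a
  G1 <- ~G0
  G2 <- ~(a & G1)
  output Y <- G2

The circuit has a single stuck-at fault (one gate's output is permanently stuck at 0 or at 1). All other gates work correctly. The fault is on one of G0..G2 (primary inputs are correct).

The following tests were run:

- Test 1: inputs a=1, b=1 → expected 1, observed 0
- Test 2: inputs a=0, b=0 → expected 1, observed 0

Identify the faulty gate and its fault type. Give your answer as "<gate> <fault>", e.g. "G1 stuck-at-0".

Fault-free values for test 1 (a=1, b=1): G0=1, G1=0, G2=1, giving Y=1. Observed 0.
Test 1: faults giving observed 0 are {G0 stuck-at-0, G1 stuck-at-1, G2 stuck-at-0}.
Test 2 (a=0, b=0): fault-free G0=0, G1=1, G2=1 → 1; observed 0. Eliminates G0 stuck-at-0, G1 stuck-at-1.
Only G2 stuck-at-0 is consistent with every test.

G2 stuck-at-0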